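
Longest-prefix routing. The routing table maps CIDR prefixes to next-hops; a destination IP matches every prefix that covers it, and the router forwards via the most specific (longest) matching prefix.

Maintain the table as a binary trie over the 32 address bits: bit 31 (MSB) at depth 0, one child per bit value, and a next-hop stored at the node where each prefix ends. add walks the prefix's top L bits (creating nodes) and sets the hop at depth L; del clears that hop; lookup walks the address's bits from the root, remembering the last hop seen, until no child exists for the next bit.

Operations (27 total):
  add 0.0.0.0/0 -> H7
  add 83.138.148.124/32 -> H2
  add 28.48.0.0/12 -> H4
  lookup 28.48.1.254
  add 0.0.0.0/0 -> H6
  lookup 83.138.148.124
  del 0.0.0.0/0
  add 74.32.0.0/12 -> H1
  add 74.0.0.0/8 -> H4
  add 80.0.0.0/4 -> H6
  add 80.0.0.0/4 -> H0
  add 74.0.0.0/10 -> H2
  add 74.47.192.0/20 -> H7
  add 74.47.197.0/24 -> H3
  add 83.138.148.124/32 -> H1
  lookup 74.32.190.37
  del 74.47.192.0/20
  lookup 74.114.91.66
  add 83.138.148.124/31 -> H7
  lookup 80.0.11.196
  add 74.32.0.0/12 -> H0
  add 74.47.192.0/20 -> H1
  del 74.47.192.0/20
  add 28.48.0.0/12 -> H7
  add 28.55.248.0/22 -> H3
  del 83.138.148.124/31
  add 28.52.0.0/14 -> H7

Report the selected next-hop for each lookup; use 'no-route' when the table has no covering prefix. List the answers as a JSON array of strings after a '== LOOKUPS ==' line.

Process each operation:
  add 0.0.0.0/0 -> H7 at depth 0
  add 83.138.148.124/32 -> H2 at depth 32
  add 28.48.0.0/12 -> H4 at depth 12
  lookup 28.48.1.254: bits 000111000011 walk d0:H7→d1:-→d2:-→d3:-→d4:-→d5:-→d6:-→d7:-→d8:-→d9:-→d10:-→d11:-→d12:H4 -> H4
  add 0.0.0.0/0 -> H6 at depth 0
  lookup 83.138.148.124: bits 01010011100010101001010001111100 walk d0:H6→d1:-→d2:-→d3:-→d4:-→d5:-→d6:-→d7:-→d8:-→d9:-→d10:-→d11:-→d12:-→d13:-→d14:-→d15:-→d16:-→d17:-→d18:-→d19:-→d20:-→d21:-→d22:-→d23:-→d24:-→d25:-→d26:-→d27:-→d28:-→d29:-→d30:-→d31:-→d32:H2 -> H2
  - 0.0.0.0/0 clear@0
  add 74.32.0.0/12 -> H1 at depth 12
  add 74.0.0.0/8 -> H4 at depth 8
  add 80.0.0.0/4 -> H6 at depth 4
  add 80.0.0.0/4 -> H0 at depth 4
  add 74.0.0.0/10 -> H2 at depth 10
  add 74.47.192.0/20 -> H7 at depth 20
  add 74.47.197.0/24 -> H3 at depth 24
  add 83.138.148.124/32 -> H1 at depth 32
  lookup 74.32.190.37: bits 010010100010 walk d0:-→d1:-→d2:-→d3:-→d4:-→d5:-→d6:-→d7:-→d8:H4→d9:-→d10:H2→d11:-→d12:H1 -> H1
  - 74.47.192.0/20 clear@20
  lookup 74.114.91.66: bits 010010100 walk d0:-→d1:-→d2:-→d3:-→d4:-→d5:-→d6:-→d7:-→d8:H4→d9:- -> H4
  add 83.138.148.124/31 -> H7 at depth 31
  lookup 80.0.11.196: bits 010100 walk d0:-→d1:-→d2:-→d3:-→d4:H0→d5:-→d6:- -> H0
  add 74.32.0.0/12 -> H0 at depth 12
  add 74.47.192.0/20 -> H1 at depth 20
  - 74.47.192.0/20 clear@20
  add 28.48.0.0/12 -> H7 at depth 12
  add 28.55.248.0/22 -> H3 at depth 22
  - 83.138.148.124/31 clear@31
  add 28.52.0.0/14 -> H7 at depth 14

== LOOKUPS ==
["H4","H2","H1","H4","H0"]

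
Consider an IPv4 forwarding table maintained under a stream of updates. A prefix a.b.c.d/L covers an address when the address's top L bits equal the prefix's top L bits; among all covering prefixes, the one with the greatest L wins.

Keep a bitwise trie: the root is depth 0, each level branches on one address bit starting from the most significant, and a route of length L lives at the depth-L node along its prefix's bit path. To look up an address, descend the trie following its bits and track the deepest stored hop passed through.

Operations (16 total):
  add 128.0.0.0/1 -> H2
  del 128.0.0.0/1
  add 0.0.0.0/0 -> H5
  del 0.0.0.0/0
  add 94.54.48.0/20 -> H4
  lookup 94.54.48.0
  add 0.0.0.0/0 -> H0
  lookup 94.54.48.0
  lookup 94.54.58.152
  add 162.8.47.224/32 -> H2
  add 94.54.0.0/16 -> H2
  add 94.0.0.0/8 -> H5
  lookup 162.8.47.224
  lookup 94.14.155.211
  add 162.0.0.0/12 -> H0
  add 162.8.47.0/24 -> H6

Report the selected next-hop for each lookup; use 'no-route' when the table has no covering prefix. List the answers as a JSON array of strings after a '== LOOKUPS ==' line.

Trace:
  add 128.0.0.0/1 -> H2 at depth 1
  - 128.0.0.0/1 clear@1
  add 0.0.0.0/0 -> H5 at depth 0
  - 0.0.0.0/0 clear@0
  add 94.54.48.0/20 -> H4 at depth 20
  ? 94.54.48.0  path d0:-→d1:-→d2:-→d3:-→d4:-→d5:-→d6:-→d7:-→d8:-→d9:-→d10:-→d11:-→d12:-→d13:-→d14:-→d15:-→d16:-→d17:-→d18:-→d19:-→d20:H4  best=H4
  add 0.0.0.0/0 -> H0 at depth 0
  ? 94.54.48.0  path d0:H0→d1:-→d2:-→d3:-→d4:-→d5:-→d6:-→d7:-→d8:-→d9:-→d10:-→d11:-→d12:-→d13:-→d14:-→d15:-→d16:-→d17:-→d18:-→d19:-→d20:H4  best=H4
  ? 94.54.58.152  path d0:H0→d1:-→d2:-→d3:-→d4:-→d5:-→d6:-→d7:-→d8:-→d9:-→d10:-→d11:-→d12:-→d13:-→d14:-→d15:-→d16:-→d17:-→d18:-→d19:-→d20:H4  best=H4
  add 162.8.47.224/32 -> H2 at depth 32
  add 94.54.0.0/16 -> H2 at depth 16
  add 94.0.0.0/8 -> H5 at depth 8
  ? 162.8.47.224  path d0:H0→d1:-→d2:-→d3:-→d4:-→d5:-→d6:-→d7:-→d8:-→d9:-→d10:-→d11:-→d12:-→d13:-→d14:-→d15:-→d16:-→d17:-→d18:-→d19:-→d20:-→d21:-→d22:-→d23:-→d24:-→d25:-→d26:-→d27:-→d28:-→d29:-→d30:-→d31:-→d32:H2  best=H2
  ? 94.14.155.211  path d0:H0→d1:-→d2:-→d3:-→d4:-→d5:-→d6:-→d7:-→d8:H5→d9:-→d10:-  best=H5
  add 162.0.0.0/12 -> H0 at depth 12
  add 162.8.47.0/24 -> H6 at depth 24

== LOOKUPS ==
["H4","H4","H4","H2","H5"]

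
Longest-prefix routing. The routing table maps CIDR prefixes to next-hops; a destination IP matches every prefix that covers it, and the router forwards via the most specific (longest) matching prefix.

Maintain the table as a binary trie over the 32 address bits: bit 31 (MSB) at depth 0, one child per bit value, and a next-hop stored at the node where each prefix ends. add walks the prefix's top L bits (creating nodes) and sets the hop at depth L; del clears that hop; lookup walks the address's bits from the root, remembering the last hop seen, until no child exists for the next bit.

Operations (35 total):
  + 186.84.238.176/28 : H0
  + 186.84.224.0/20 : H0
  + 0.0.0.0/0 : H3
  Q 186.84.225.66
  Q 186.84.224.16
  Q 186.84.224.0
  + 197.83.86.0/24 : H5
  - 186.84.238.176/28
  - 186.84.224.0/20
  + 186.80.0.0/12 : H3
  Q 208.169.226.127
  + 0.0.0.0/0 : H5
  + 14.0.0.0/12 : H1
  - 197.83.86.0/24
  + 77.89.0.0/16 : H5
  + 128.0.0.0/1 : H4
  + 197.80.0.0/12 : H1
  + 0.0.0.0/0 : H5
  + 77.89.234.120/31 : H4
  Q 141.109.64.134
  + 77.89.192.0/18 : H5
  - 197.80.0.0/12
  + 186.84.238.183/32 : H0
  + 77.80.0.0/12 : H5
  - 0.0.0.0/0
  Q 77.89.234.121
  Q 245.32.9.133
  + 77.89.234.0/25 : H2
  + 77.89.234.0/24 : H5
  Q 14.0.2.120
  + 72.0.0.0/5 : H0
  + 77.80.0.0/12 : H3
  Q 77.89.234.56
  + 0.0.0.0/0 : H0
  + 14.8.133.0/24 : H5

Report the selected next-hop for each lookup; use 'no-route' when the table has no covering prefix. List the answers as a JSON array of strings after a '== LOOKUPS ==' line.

Apply in order:
  + 186.84.238.176/28 (H0) depth=28
  + 186.84.224.0/20 (H0) depth=20
  + 0.0.0.0/0 (H3) depth=0
  Q 186.84.225.66: descend 10111010010101001110 ; hops seen [H3,H0] ; pick H0
  Q 186.84.224.16: descend 10111010010101001110 ; hops seen [H3,H0] ; pick H0
  Q 186.84.224.0: descend 10111010010101001110 ; hops seen [H3,H0] ; pick H0
  + 197.83.86.0/24 (H5) depth=24
  del 186.84.238.176/28 (clear depth 28)
  del 186.84.224.0/20 (clear depth 20)
  + 186.80.0.0/12 (H3) depth=12
  Q 208.169.226.127: descend 110 ; hops seen [H3] ; pick H3
  + 0.0.0.0/0 (H5) depth=0
  + 14.0.0.0/12 (H1) depth=12
  del 197.83.86.0/24 (clear depth 24)
  + 77.89.0.0/16 (H5) depth=16
  + 128.0.0.0/1 (H4) depth=1
  + 197.80.0.0/12 (H1) depth=12
  + 0.0.0.0/0 (H5) depth=0
  + 77.89.234.120/31 (H4) depth=31
  Q 141.109.64.134: descend 10 ; hops seen [H5,H4] ; pick H4
  + 77.89.192.0/18 (H5) depth=18
  del 197.80.0.0/12 (clear depth 12)
  + 186.84.238.183/32 (H0) depth=32
  + 77.80.0.0/12 (H5) depth=12
  del 0.0.0.0/0 (clear depth 0)
  Q 77.89.234.121: descend 0100110101011001111010100111100 ; hops seen [H5,H5,H5,H4] ; pick H4
  Q 245.32.9.133: descend 11 ; hops seen [H4] ; pick H4
  + 77.89.234.0/25 (H2) depth=25
  + 77.89.234.0/24 (H5) depth=24
  Q 14.0.2.120: descend 000011100000 ; hops seen [H1] ; pick H1
  + 72.0.0.0/5 (H0) depth=5
  + 77.80.0.0/12 (H3) depth=12
  Q 77.89.234.56: descend 0100110101011001111010100 ; hops seen [H0,H3,H5,H5,H5,H2] ; pick H2
  + 0.0.0.0/0 (H0) depth=0
  + 14.8.133.0/24 (H5) depth=24

== LOOKUPS ==
["H0","H0","H0","H3","H4","H4","H4","H1","H2"]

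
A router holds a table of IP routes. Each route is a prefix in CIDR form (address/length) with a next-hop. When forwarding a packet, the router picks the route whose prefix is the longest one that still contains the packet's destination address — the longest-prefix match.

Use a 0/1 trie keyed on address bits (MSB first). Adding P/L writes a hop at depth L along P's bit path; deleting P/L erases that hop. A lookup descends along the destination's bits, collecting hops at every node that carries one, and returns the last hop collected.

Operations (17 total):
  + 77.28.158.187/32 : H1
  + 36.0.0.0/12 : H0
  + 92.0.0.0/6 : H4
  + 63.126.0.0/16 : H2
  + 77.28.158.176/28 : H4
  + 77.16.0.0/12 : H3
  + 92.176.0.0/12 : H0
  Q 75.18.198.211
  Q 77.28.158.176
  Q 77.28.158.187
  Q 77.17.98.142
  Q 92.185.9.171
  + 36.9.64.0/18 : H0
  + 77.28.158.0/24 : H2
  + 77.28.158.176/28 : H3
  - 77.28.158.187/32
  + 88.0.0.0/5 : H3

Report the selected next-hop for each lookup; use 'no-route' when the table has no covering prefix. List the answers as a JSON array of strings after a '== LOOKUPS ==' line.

Apply in order:
  + 77.28.158.187/32 (H1) depth=32
  + 36.0.0.0/12 (H0) depth=12
  + 92.0.0.0/6 (H4) depth=6
  + 63.126.0.0/16 (H2) depth=16
  + 77.28.158.176/28 (H4) depth=28
  + 77.16.0.0/12 (H3) depth=12
  + 92.176.0.0/12 (H0) depth=12
  ? 75.18.198.211  path d0:-→d1:-→d2:-→d3:-→d4:-→d5:-  best=no-route
  ? 77.28.158.176  path d0:-→d1:-→d2:-→d3:-→d4:-→d5:-→d6:-→d7:-→d8:-→d9:-→d10:-→d11:-→d12:H3→d13:-→d14:-→d15:-→d16:-→d17:-→d18:-→d19:-→d20:-→d21:-→d22:-→d23:-→d24:-→d25:-→d26:-→d27:-→d28:H4  best=H4
  ? 77.28.158.187  path d0:-→d1:-→d2:-→d3:-→d4:-→d5:-→d6:-→d7:-→d8:-→d9:-→d10:-→d11:-→d12:H3→d13:-→d14:-→d15:-→d16:-→d17:-→d18:-→d19:-→d20:-→d21:-→d22:-→d23:-→d24:-→d25:-→d26:-→d27:-→d28:H4→d29:-→d30:-→d31:-→d32:H1  best=H1
  ? 77.17.98.142  path d0:-→d1:-→d2:-→d3:-→d4:-→d5:-→d6:-→d7:-→d8:-→d9:-→d10:-→d11:-→d12:H3  best=H3
  ? 92.185.9.171  path d0:-→d1:-→d2:-→d3:-→d4:-→d5:-→d6:H4→d7:-→d8:-→d9:-→d10:-→d11:-→d12:H0  best=H0
  + 36.9.64.0/18 (H0) depth=18
  + 77.28.158.0/24 (H2) depth=24
  + 77.28.158.176/28 (H3) depth=28
  del 77.28.158.187/32 (clear depth 32)
  + 88.0.0.0/5 (H3) depth=5

== LOOKUPS ==
["no-route","H4","H1","H3","H0"]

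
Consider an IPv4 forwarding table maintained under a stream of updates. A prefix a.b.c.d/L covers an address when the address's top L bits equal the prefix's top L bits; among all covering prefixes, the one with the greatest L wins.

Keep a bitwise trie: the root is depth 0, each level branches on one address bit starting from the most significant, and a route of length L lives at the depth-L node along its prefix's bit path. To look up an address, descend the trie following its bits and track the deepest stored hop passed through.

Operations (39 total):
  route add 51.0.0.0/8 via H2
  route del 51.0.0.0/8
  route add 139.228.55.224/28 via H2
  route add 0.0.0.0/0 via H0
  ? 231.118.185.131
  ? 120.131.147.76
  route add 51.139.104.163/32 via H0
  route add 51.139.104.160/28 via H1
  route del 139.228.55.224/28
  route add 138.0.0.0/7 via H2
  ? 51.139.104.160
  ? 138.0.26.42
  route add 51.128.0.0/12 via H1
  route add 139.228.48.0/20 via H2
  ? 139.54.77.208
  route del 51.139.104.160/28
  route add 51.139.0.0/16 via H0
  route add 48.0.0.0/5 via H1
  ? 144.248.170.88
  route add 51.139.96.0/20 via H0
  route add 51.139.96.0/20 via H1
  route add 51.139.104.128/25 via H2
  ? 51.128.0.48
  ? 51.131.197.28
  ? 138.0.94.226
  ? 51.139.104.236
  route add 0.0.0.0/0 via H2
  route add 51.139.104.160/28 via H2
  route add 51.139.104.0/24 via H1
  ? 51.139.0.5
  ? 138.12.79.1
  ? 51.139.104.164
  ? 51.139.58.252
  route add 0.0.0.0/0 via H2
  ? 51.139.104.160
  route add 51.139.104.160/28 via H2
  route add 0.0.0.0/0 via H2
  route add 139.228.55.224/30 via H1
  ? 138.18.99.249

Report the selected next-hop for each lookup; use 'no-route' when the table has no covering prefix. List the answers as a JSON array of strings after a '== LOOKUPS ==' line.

Process each operation:
  add 51.0.0.0/8 -> H2 at depth 8
  del 51.0.0.0/8 (clear depth 8)
  add 139.228.55.224/28 -> H2 at depth 28
  add 0.0.0.0/0 -> H0 at depth 0
  Q 231.118.185.131: descend 1 ; hops seen [H0] ; pick H0
  Q 120.131.147.76: descend 0 ; hops seen [H0] ; pick H0
  add 51.139.104.163/32 -> H0 at depth 32
  add 51.139.104.160/28 -> H1 at depth 28
  del 139.228.55.224/28 (clear depth 28)
  add 138.0.0.0/7 -> H2 at depth 7
  Q 51.139.104.160: descend 001100111000101101101000101000 ; hops seen [H0,H1] ; pick H1
  Q 138.0.26.42: descend 1000101 ; hops seen [H0,H2] ; pick H2
  add 51.128.0.0/12 -> H1 at depth 12
  add 139.228.48.0/20 -> H2 at depth 20
  Q 139.54.77.208: descend 10001011 ; hops seen [H0,H2] ; pick H2
  del 51.139.104.160/28 (clear depth 28)
  add 51.139.0.0/16 -> H0 at depth 16
  add 48.0.0.0/5 -> H1 at depth 5
  Q 144.248.170.88: descend 100 ; hops seen [H0] ; pick H0
  add 51.139.96.0/20 -> H0 at depth 20
  add 51.139.96.0/20 -> H1 at depth 20
  add 51.139.104.128/25 -> H2 at depth 25
  Q 51.128.0.48: descend 001100111000 ; hops seen [H0,H1,H1] ; pick H1
  Q 51.131.197.28: descend 001100111000 ; hops seen [H0,H1,H1] ; pick H1
  Q 138.0.94.226: descend 1000101 ; hops seen [H0,H2] ; pick H2
  Q 51.139.104.236: descend 0011001110001011011010001 ; hops seen [H0,H1,H1,H0,H1,H2] ; pick H2
  add 0.0.0.0/0 -> H2 at depth 0
  add 51.139.104.160/28 -> H2 at depth 28
  add 51.139.104.0/24 -> H1 at depth 24
  Q 51.139.0.5: descend 00110011100010110 ; hops seen [H2,H1,H1,H0] ; pick H0
  Q 138.12.79.1: descend 1000101 ; hops seen [H2,H2] ; pick H2
  Q 51.139.104.164: descend 00110011100010110110100010100 ; hops seen [H2,H1,H1,H0,H1,H1,H2,H2] ; pick H2
  Q 51.139.58.252: descend 00110011100010110 ; hops seen [H2,H1,H1,H0] ; pick H0
  add 0.0.0.0/0 -> H2 at depth 0
  Q 51.139.104.160: descend 001100111000101101101000101000 ; hops seen [H2,H1,H1,H0,H1,H1,H2,H2] ; pick H2
  add 51.139.104.160/28 -> H2 at depth 28
  add 0.0.0.0/0 -> H2 at depth 0
  add 139.228.55.224/30 -> H1 at depth 30
  Q 138.18.99.249: descend 1000101 ; hops seen [H2,H2] ; pick H2

== LOOKUPS ==
["H0","H0","H1","H2","H2","H0","H1","H1","H2","H2","H0","H2","H2","H0","H2","H2"]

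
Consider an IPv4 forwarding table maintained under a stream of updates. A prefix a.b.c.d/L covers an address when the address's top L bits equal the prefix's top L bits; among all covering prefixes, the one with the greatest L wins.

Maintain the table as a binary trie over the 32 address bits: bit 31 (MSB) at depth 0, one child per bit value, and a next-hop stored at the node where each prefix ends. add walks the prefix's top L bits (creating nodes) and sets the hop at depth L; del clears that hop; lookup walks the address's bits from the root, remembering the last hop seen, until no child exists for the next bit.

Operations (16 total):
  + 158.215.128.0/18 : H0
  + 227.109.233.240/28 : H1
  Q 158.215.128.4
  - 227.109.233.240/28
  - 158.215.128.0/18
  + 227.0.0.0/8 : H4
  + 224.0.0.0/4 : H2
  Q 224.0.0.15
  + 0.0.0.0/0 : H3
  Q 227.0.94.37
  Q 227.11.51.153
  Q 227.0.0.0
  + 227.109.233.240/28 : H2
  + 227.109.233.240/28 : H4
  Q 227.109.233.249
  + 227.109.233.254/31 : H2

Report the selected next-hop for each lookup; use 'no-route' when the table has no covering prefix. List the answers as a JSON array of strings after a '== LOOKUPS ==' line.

Apply in order:
  + 158.215.128.0/18 (H0) depth=18
  + 227.109.233.240/28 (H1) depth=28
  ? 158.215.128.4  path d0:-→d1:-→d2:-→d3:-→d4:-→d5:-→d6:-→d7:-→d8:-→d9:-→d10:-→d11:-→d12:-→d13:-→d14:-→d15:-→d16:-→d17:-→d18:H0  best=H0
  del 227.109.233.240/28 (clear depth 28)
  del 158.215.128.0/18 (clear depth 18)
  + 227.0.0.0/8 (H4) depth=8
  + 224.0.0.0/4 (H2) depth=4
  ? 224.0.0.15  path d0:-→d1:-→d2:-→d3:-→d4:H2→d5:-→d6:-  best=H2
  + 0.0.0.0/0 (H3) depth=0
  ? 227.0.94.37  path d0:H3→d1:-→d2:-→d3:-→d4:H2→d5:-→d6:-→d7:-→d8:H4→d9:-  best=H4
  ? 227.11.51.153  path d0:H3→d1:-→d2:-→d3:-→d4:H2→d5:-→d6:-→d7:-→d8:H4→d9:-  best=H4
  ? 227.0.0.0  path d0:H3→d1:-→d2:-→d3:-→d4:H2→d5:-→d6:-→d7:-→d8:H4→d9:-  best=H4
  + 227.109.233.240/28 (H2) depth=28
  + 227.109.233.240/28 (H4) depth=28
  ? 227.109.233.249  path d0:H3→d1:-→d2:-→d3:-→d4:H2→d5:-→d6:-→d7:-→d8:H4→d9:-→d10:-→d11:-→d12:-→d13:-→d14:-→d15:-→d16:-→d17:-→d18:-→d19:-→d20:-→d21:-→d22:-→d23:-→d24:-→d25:-→d26:-→d27:-→d28:H4  best=H4
  + 227.109.233.254/31 (H2) depth=31

== LOOKUPS ==
["H0","H2","H4","H4","H4","H4"]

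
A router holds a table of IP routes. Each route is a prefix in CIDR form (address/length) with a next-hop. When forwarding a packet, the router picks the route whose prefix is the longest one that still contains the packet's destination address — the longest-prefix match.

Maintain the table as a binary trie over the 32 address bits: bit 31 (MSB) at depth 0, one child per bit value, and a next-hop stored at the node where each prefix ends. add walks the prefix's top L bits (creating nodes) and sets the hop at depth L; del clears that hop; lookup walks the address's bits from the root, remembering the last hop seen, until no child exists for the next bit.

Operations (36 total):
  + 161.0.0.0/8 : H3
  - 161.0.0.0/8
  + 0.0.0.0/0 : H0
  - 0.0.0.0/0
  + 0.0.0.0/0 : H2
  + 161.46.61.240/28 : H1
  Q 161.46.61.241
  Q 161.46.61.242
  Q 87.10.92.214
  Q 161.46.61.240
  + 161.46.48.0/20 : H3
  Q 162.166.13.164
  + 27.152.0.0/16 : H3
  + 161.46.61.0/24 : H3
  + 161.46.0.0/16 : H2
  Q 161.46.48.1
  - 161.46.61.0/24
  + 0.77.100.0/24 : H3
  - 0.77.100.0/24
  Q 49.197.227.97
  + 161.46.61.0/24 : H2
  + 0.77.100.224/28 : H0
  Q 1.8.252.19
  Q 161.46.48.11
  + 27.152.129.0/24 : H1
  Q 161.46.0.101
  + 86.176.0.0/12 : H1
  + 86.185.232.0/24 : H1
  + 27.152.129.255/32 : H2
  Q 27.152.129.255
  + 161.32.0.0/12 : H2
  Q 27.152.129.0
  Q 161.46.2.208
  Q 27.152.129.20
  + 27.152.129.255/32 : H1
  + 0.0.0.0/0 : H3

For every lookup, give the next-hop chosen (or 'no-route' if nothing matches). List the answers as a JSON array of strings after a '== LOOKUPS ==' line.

Trace:
  add 161.0.0.0/8 -> H3 at depth 8
  - 161.0.0.0/8 clear@8
  add 0.0.0.0/0 -> H0 at depth 0
  - 0.0.0.0/0 clear@0
  add 0.0.0.0/0 -> H2 at depth 0
  add 161.46.61.240/28 -> H1 at depth 28
  ? 161.46.61.241  path d0:H2→d1:-→d2:-→d3:-→d4:-→d5:-→d6:-→d7:-→d8:-→d9:-→d10:-→d11:-→d12:-→d13:-→d14:-→d15:-→d16:-→d17:-→d18:-→d19:-→d20:-→d21:-→d22:-→d23:-→d24:-→d25:-→d26:-→d27:-→d28:H1  best=H1
  ? 161.46.61.242  path d0:H2→d1:-→d2:-→d3:-→d4:-→d5:-→d6:-→d7:-→d8:-→d9:-→d10:-→d11:-→d12:-→d13:-→d14:-→d15:-→d16:-→d17:-→d18:-→d19:-→d20:-→d21:-→d22:-→d23:-→d24:-→d25:-→d26:-→d27:-→d28:H1  best=H1
  ? 87.10.92.214  path d0:H2  best=H2
  ? 161.46.61.240  path d0:H2→d1:-→d2:-→d3:-→d4:-→d5:-→d6:-→d7:-→d8:-→d9:-→d10:-→d11:-→d12:-→d13:-→d14:-→d15:-→d16:-→d17:-→d18:-→d19:-→d20:-→d21:-→d22:-→d23:-→d24:-→d25:-→d26:-→d27:-→d28:H1  best=H1
  add 161.46.48.0/20 -> H3 at depth 20
  ? 162.166.13.164  path d0:H2→d1:-→d2:-→d3:-→d4:-→d5:-→d6:-  best=H2
  add 27.152.0.0/16 -> H3 at depth 16
  add 161.46.61.0/24 -> H3 at depth 24
  add 161.46.0.0/16 -> H2 at depth 16
  ? 161.46.48.1  path d0:H2→d1:-→d2:-→d3:-→d4:-→d5:-→d6:-→d7:-→d8:-→d9:-→d10:-→d11:-→d12:-→d13:-→d14:-→d15:-→d16:H2→d17:-→d18:-→d19:-→d20:H3  best=H3
  - 161.46.61.0/24 clear@24
  add 0.77.100.0/24 -> H3 at depth 24
  - 0.77.100.0/24 clear@24
  ? 49.197.227.97  path d0:H2→d1:-→d2:-  best=H2
  add 161.46.61.0/24 -> H2 at depth 24
  add 0.77.100.224/28 -> H0 at depth 28
  ? 1.8.252.19  path d0:H2→d1:-→d2:-→d3:-→d4:-→d5:-→d6:-→d7:-  best=H2
  ? 161.46.48.11  path d0:H2→d1:-→d2:-→d3:-→d4:-→d5:-→d6:-→d7:-→d8:-→d9:-→d10:-→d11:-→d12:-→d13:-→d14:-→d15:-→d16:H2→d17:-→d18:-→d19:-→d20:H3  best=H3
  add 27.152.129.0/24 -> H1 at depth 24
  ? 161.46.0.101  path d0:H2→d1:-→d2:-→d3:-→d4:-→d5:-→d6:-→d7:-→d8:-→d9:-→d10:-→d11:-→d12:-→d13:-→d14:-→d15:-→d16:H2→d17:-→d18:-  best=H2
  add 86.176.0.0/12 -> H1 at depth 12
  add 86.185.232.0/24 -> H1 at depth 24
  add 27.152.129.255/32 -> H2 at depth 32
  ? 27.152.129.255  path d0:H2→d1:-→d2:-→d3:-→d4:-→d5:-→d6:-→d7:-→d8:-→d9:-→d10:-→d11:-→d12:-→d13:-→d14:-→d15:-→d16:H3→d17:-→d18:-→d19:-→d20:-→d21:-→d22:-→d23:-→d24:H1→d25:-→d26:-→d27:-→d28:-→d29:-→d30:-→d31:-→d32:H2  best=H2
  add 161.32.0.0/12 -> H2 at depth 12
  ? 27.152.129.0  path d0:H2→d1:-→d2:-→d3:-→d4:-→d5:-→d6:-→d7:-→d8:-→d9:-→d10:-→d11:-→d12:-→d13:-→d14:-→d15:-→d16:H3→d17:-→d18:-→d19:-→d20:-→d21:-→d22:-→d23:-→d24:H1  best=H1
  ? 161.46.2.208  path d0:H2→d1:-→d2:-→d3:-→d4:-→d5:-→d6:-→d7:-→d8:-→d9:-→d10:-→d11:-→d12:H2→d13:-→d14:-→d15:-→d16:H2→d17:-→d18:-  best=H2
  ? 27.152.129.20  path d0:H2→d1:-→d2:-→d3:-→d4:-→d5:-→d6:-→d7:-→d8:-→d9:-→d10:-→d11:-→d12:-→d13:-→d14:-→d15:-→d16:H3→d17:-→d18:-→d19:-→d20:-→d21:-→d22:-→d23:-→d24:H1  best=H1
  add 27.152.129.255/32 -> H1 at depth 32
  add 0.0.0.0/0 -> H3 at depth 0

== LOOKUPS ==
["H1","H1","H2","H1","H2","H3","H2","H2","H3","H2","H2","H1","H2","H1"]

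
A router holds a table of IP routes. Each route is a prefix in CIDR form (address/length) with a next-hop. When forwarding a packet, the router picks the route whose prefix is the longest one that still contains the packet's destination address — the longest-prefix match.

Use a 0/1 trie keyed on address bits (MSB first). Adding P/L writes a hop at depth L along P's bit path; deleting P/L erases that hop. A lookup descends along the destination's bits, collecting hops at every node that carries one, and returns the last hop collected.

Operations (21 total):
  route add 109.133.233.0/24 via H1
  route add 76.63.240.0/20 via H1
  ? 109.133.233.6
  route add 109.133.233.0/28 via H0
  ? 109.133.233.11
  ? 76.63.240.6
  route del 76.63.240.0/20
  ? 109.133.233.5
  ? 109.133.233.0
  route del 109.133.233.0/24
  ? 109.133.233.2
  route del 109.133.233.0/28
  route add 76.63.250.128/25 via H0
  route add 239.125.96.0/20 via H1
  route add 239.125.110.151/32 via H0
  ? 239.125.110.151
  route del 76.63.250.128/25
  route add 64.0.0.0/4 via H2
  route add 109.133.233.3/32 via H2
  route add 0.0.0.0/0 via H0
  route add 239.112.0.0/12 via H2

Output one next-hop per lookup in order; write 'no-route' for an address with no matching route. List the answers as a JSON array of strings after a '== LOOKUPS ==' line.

Apply in order:
  add 109.133.233.0/24 -> H1 at depth 24
  add 76.63.240.0/20 -> H1 at depth 20
  Q 109.133.233.6: descend 011011011000010111101001 ; hops seen [H1] ; pick H1
  add 109.133.233.0/28 -> H0 at depth 28
  Q 109.133.233.11: descend 0110110110000101111010010000 ; hops seen [H1,H0] ; pick H0
  Q 76.63.240.6: descend 01001100001111111111 ; hops seen [H1] ; pick H1
  - 76.63.240.0/20 clear@20
  Q 109.133.233.5: descend 0110110110000101111010010000 ; hops seen [H1,H0] ; pick H0
  Q 109.133.233.0: descend 0110110110000101111010010000 ; hops seen [H1,H0] ; pick H0
  - 109.133.233.0/24 clear@24
  Q 109.133.233.2: descend 0110110110000101111010010000 ; hops seen [H0] ; pick H0
  - 109.133.233.0/28 clear@28
  add 76.63.250.128/25 -> H0 at depth 25
  add 239.125.96.0/20 -> H1 at depth 20
  add 239.125.110.151/32 -> H0 at depth 32
  Q 239.125.110.151: descend 11101111011111010110111010010111 ; hops seen [H1,H0] ; pick H0
  - 76.63.250.128/25 clear@25
  add 64.0.0.0/4 -> H2 at depth 4
  add 109.133.233.3/32 -> H2 at depth 32
  add 0.0.0.0/0 -> H0 at depth 0
  add 239.112.0.0/12 -> H2 at depth 12

== LOOKUPS ==
["H1","H0","H1","H0","H0","H0","H0"]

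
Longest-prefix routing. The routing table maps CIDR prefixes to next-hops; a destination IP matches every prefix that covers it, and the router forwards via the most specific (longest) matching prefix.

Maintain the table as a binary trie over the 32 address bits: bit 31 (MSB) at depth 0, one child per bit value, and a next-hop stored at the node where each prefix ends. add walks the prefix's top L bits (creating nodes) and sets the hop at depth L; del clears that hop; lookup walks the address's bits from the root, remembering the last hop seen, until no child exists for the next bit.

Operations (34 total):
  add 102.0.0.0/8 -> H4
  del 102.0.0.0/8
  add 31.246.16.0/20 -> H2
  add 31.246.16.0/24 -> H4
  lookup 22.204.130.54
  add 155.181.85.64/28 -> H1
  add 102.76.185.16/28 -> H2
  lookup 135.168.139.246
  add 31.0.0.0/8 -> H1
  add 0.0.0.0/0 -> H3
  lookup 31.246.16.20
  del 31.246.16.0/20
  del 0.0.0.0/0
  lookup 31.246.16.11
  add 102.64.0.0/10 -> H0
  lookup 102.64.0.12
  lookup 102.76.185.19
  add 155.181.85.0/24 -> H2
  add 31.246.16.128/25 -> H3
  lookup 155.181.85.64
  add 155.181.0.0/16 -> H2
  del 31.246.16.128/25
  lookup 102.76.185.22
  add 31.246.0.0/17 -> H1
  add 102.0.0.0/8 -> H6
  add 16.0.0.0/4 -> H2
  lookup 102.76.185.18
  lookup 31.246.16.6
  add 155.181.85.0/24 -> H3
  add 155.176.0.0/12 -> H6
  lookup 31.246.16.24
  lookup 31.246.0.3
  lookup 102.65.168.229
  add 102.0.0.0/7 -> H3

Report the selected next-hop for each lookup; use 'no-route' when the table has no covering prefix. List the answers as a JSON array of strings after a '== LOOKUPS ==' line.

Trace:
  add 102.0.0.0/8 -> H4 at depth 8
  del 102.0.0.0/8 (clear depth 8)
  add 31.246.16.0/20 -> H2 at depth 20
  add 31.246.16.0/24 -> H4 at depth 24
  lookup 22.204.130.54: bits 0001 walk d0:-→d1:-→d2:-→d3:-→d4:- -> no-route
  add 155.181.85.64/28 -> H1 at depth 28
  add 102.76.185.16/28 -> H2 at depth 28
  lookup 135.168.139.246: bits 100 walk d0:-→d1:-→d2:-→d3:- -> no-route
  add 31.0.0.0/8 -> H1 at depth 8
  add 0.0.0.0/0 -> H3 at depth 0
  lookup 31.246.16.20: bits 000111111111011000010000 walk d0:H3→d1:-→d2:-→d3:-→d4:-→d5:-→d6:-→d7:-→d8:H1→d9:-→d10:-→d11:-→d12:-→d13:-→d14:-→d15:-→d16:-→d17:-→d18:-→d19:-→d20:H2→d21:-→d22:-→d23:-→d24:H4 -> H4
  del 31.246.16.0/20 (clear depth 20)
  del 0.0.0.0/0 (clear depth 0)
  lookup 31.246.16.11: bits 000111111111011000010000 walk d0:-→d1:-→d2:-→d3:-→d4:-→d5:-→d6:-→d7:-→d8:H1→d9:-→d10:-→d11:-→d12:-→d13:-→d14:-→d15:-→d16:-→d17:-→d18:-→d19:-→d20:-→d21:-→d22:-→d23:-→d24:H4 -> H4
  add 102.64.0.0/10 -> H0 at depth 10
  lookup 102.64.0.12: bits 011001100100 walk d0:-→d1:-→d2:-→d3:-→d4:-→d5:-→d6:-→d7:-→d8:-→d9:-→d10:H0→d11:-→d12:- -> H0
  lookup 102.76.185.19: bits 0110011001001100101110010001 walk d0:-→d1:-→d2:-→d3:-→d4:-→d5:-→d6:-→d7:-→d8:-→d9:-→d10:H0→d11:-→d12:-→d13:-→d14:-→d15:-→d16:-→d17:-→d18:-→d19:-→d20:-→d21:-→d22:-→d23:-→d24:-→d25:-→d26:-→d27:-→d28:H2 -> H2
  add 155.181.85.0/24 -> H2 at depth 24
  add 31.246.16.128/25 -> H3 at depth 25
  lookup 155.181.85.64: bits 1001101110110101010101010100 walk d0:-→d1:-→d2:-→d3:-→d4:-→d5:-→d6:-→d7:-→d8:-→d9:-→d10:-→d11:-→d12:-→d13:-→d14:-→d15:-→d16:-→d17:-→d18:-→d19:-→d20:-→d21:-→d22:-→d23:-→d24:H2→d25:-→d26:-→d27:-→d28:H1 -> H1
  add 155.181.0.0/16 -> H2 at depth 16
  del 31.246.16.128/25 (clear depth 25)
  lookup 102.76.185.22: bits 0110011001001100101110010001 walk d0:-→d1:-→d2:-→d3:-→d4:-→d5:-→d6:-→d7:-→d8:-→d9:-→d10:H0→d11:-→d12:-→d13:-→d14:-→d15:-→d16:-→d17:-→d18:-→d19:-→d20:-→d21:-→d22:-→d23:-→d24:-→d25:-→d26:-→d27:-→d28:H2 -> H2
  add 31.246.0.0/17 -> H1 at depth 17
  add 102.0.0.0/8 -> H6 at depth 8
  add 16.0.0.0/4 -> H2 at depth 4
  lookup 102.76.185.18: bits 0110011001001100101110010001 walk d0:-→d1:-→d2:-→d3:-→d4:-→d5:-→d6:-→d7:-→d8:H6→d9:-→d10:H0→d11:-→d12:-→d13:-→d14:-→d15:-→d16:-→d17:-→d18:-→d19:-→d20:-→d21:-→d22:-→d23:-→d24:-→d25:-→d26:-→d27:-→d28:H2 -> H2
  lookup 31.246.16.6: bits 000111111111011000010000 walk d0:-→d1:-→d2:-→d3:-→d4:H2→d5:-→d6:-→d7:-→d8:H1→d9:-→d10:-→d11:-→d12:-→d13:-→d14:-→d15:-→d16:-→d17:H1→d18:-→d19:-→d20:-→d21:-→d22:-→d23:-→d24:H4 -> H4
  add 155.181.85.0/24 -> H3 at depth 24
  add 155.176.0.0/12 -> H6 at depth 12
  lookup 31.246.16.24: bits 000111111111011000010000 walk d0:-→d1:-→d2:-→d3:-→d4:H2→d5:-→d6:-→d7:-→d8:H1→d9:-→d10:-→d11:-→d12:-→d13:-→d14:-→d15:-→d16:-→d17:H1→d18:-→d19:-→d20:-→d21:-→d22:-→d23:-→d24:H4 -> H4
  lookup 31.246.0.3: bits 0001111111110110000 walk d0:-→d1:-→d2:-→d3:-→d4:H2→d5:-→d6:-→d7:-→d8:H1→d9:-→d10:-→d11:-→d12:-→d13:-→d14:-→d15:-→d16:-→d17:H1→d18:-→d19:- -> H1
  lookup 102.65.168.229: bits 011001100100 walk d0:-→d1:-→d2:-→d3:-→d4:-→d5:-→d6:-→d7:-→d8:H6→d9:-→d10:H0→d11:-→d12:- -> H0
  add 102.0.0.0/7 -> H3 at depth 7

== LOOKUPS ==
["no-route","no-route","H4","H4","H0","H2","H1","H2","H2","H4","H4","H1","H0"]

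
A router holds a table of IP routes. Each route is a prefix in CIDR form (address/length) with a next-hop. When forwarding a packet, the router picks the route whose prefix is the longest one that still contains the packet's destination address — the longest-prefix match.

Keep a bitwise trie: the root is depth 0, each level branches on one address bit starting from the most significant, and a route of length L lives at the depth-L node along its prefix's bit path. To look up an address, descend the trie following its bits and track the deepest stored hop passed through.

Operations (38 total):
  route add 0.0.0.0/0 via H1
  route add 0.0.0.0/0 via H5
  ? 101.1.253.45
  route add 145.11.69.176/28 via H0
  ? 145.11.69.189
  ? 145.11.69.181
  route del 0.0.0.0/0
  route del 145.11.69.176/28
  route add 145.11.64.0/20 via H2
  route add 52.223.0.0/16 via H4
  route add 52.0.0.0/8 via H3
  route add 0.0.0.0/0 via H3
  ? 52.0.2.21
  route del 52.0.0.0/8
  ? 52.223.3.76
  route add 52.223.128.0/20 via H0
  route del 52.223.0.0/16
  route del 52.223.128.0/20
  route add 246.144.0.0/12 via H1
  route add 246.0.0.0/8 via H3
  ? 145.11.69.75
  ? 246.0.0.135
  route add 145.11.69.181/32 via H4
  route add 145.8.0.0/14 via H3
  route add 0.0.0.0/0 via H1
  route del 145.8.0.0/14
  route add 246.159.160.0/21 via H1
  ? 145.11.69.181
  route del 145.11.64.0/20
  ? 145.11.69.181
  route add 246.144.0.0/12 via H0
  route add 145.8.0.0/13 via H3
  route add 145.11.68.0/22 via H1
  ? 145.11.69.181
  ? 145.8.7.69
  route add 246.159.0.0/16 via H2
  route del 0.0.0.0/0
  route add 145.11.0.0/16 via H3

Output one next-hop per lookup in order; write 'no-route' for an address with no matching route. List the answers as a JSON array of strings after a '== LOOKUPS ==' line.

Apply in order:
  add 0.0.0.0/0 -> H1 at depth 0
  add 0.0.0.0/0 -> H5 at depth 0
  lookup 101.1.253.45: bits ε walk d0:H5 -> H5
  add 145.11.69.176/28 -> H0 at depth 28
  lookup 145.11.69.189: bits 1001000100001011010001011011 walk d0:H5→d1:-→d2:-→d3:-→d4:-→d5:-→d6:-→d7:-→d8:-→d9:-→d10:-→d11:-→d12:-→d13:-→d14:-→d15:-→d16:-→d17:-→d18:-→d19:-→d20:-→d21:-→d22:-→d23:-→d24:-→d25:-→d26:-→d27:-→d28:H0 -> H0
  lookup 145.11.69.181: bits 1001000100001011010001011011 walk d0:H5→d1:-→d2:-→d3:-→d4:-→d5:-→d6:-→d7:-→d8:-→d9:-→d10:-→d11:-→d12:-→d13:-→d14:-→d15:-→d16:-→d17:-→d18:-→d19:-→d20:-→d21:-→d22:-→d23:-→d24:-→d25:-→d26:-→d27:-→d28:H0 -> H0
  - 0.0.0.0/0 clear@0
  - 145.11.69.176/28 clear@28
  add 145.11.64.0/20 -> H2 at depth 20
  add 52.223.0.0/16 -> H4 at depth 16
  add 52.0.0.0/8 -> H3 at depth 8
  add 0.0.0.0/0 -> H3 at depth 0
  lookup 52.0.2.21: bits 00110100 walk d0:H3→d1:-→d2:-→d3:-→d4:-→d5:-→d6:-→d7:-→d8:H3 -> H3
  - 52.0.0.0/8 clear@8
  lookup 52.223.3.76: bits 0011010011011111 walk d0:H3→d1:-→d2:-→d3:-→d4:-→d5:-→d6:-→d7:-→d8:-→d9:-→d10:-→d11:-→d12:-→d13:-→d14:-→d15:-→d16:H4 -> H4
  add 52.223.128.0/20 -> H0 at depth 20
  - 52.223.0.0/16 clear@16
  - 52.223.128.0/20 clear@20
  add 246.144.0.0/12 -> H1 at depth 12
  add 246.0.0.0/8 -> H3 at depth 8
  lookup 145.11.69.75: bits 100100010000101101000101 walk d0:H3→d1:-→d2:-→d3:-→d4:-→d5:-→d6:-→d7:-→d8:-→d9:-→d10:-→d11:-→d12:-→d13:-→d14:-→d15:-→d16:-→d17:-→d18:-→d19:-→d20:H2→d21:-→d22:-→d23:-→d24:- -> H2
  lookup 246.0.0.135: bits 11110110 walk d0:H3→d1:-→d2:-→d3:-→d4:-→d5:-→d6:-→d7:-→d8:H3 -> H3
  add 145.11.69.181/32 -> H4 at depth 32
  add 145.8.0.0/14 -> H3 at depth 14
  add 0.0.0.0/0 -> H1 at depth 0
  - 145.8.0.0/14 clear@14
  add 246.159.160.0/21 -> H1 at depth 21
  lookup 145.11.69.181: bits 10010001000010110100010110110101 walk d0:H1→d1:-→d2:-→d3:-→d4:-→d5:-→d6:-→d7:-→d8:-→d9:-→d10:-→d11:-→d12:-→d13:-→d14:-→d15:-→d16:-→d17:-→d18:-→d19:-→d20:H2→d21:-→d22:-→d23:-→d24:-→d25:-→d26:-→d27:-→d28:-→d29:-→d30:-→d31:-→d32:H4 -> H4
  - 145.11.64.0/20 clear@20
  lookup 145.11.69.181: bits 10010001000010110100010110110101 walk d0:H1→d1:-→d2:-→d3:-→d4:-→d5:-→d6:-→d7:-→d8:-→d9:-→d10:-→d11:-→d12:-→d13:-→d14:-→d15:-→d16:-→d17:-→d18:-→d19:-→d20:-→d21:-→d22:-→d23:-→d24:-→d25:-→d26:-→d27:-→d28:-→d29:-→d30:-→d31:-→d32:H4 -> H4
  add 246.144.0.0/12 -> H0 at depth 12
  add 145.8.0.0/13 -> H3 at depth 13
  add 145.11.68.0/22 -> H1 at depth 22
  lookup 145.11.69.181: bits 10010001000010110100010110110101 walk d0:H1→d1:-→d2:-→d3:-→d4:-→d5:-→d6:-→d7:-→d8:-→d9:-→d10:-→d11:-→d12:-→d13:H3→d14:-→d15:-→d16:-→d17:-→d18:-→d19:-→d20:-→d21:-→d22:H1→d23:-→d24:-→d25:-→d26:-→d27:-→d28:-→d29:-→d30:-→d31:-→d32:H4 -> H4
  lookup 145.8.7.69: bits 10010001000010 walk d0:H1→d1:-→d2:-→d3:-→d4:-→d5:-→d6:-→d7:-→d8:-→d9:-→d10:-→d11:-→d12:-→d13:H3→d14:- -> H3
  add 246.159.0.0/16 -> H2 at depth 16
  - 0.0.0.0/0 clear@0
  add 145.11.0.0/16 -> H3 at depth 16

== LOOKUPS ==
["H5","H0","H0","H3","H4","H2","H3","H4","H4","H4","H3"]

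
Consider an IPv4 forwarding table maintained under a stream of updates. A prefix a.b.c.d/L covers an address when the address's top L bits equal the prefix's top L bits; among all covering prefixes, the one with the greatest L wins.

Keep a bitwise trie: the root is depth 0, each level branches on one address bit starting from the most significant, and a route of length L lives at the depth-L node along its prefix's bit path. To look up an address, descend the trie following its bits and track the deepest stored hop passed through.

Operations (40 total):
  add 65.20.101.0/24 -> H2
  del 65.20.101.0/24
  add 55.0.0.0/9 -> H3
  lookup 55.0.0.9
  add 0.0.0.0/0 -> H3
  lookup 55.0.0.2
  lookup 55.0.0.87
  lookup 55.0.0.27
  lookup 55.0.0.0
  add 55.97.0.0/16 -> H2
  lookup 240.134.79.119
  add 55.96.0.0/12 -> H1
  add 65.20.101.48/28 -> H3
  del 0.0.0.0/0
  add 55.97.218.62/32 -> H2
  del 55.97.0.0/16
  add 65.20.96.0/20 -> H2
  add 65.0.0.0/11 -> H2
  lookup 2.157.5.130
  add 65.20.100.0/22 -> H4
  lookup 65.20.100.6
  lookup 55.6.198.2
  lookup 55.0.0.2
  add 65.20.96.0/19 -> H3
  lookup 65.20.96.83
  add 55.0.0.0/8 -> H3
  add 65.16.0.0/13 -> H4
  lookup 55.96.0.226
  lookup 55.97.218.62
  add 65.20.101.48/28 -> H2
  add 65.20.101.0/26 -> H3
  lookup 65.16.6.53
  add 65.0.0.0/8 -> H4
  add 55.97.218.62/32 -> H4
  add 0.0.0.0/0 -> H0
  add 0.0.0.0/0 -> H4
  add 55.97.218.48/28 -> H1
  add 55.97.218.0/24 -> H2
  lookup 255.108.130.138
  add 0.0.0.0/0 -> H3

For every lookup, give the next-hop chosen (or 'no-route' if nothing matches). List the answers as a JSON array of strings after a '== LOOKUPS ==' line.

Apply in order:
  + 65.20.101.0/24 (H2) depth=24
  del 65.20.101.0/24 (clear depth 24)
  + 55.0.0.0/9 (H3) depth=9
  lookup 55.0.0.9: bits 001101110 walk d0:-→d1:-→d2:-→d3:-→d4:-→d5:-→d6:-→d7:-→d8:-→d9:H3 -> H3
  + 0.0.0.0/0 (H3) depth=0
  lookup 55.0.0.2: bits 001101110 walk d0:H3→d1:-→d2:-→d3:-→d4:-→d5:-→d6:-→d7:-→d8:-→d9:H3 -> H3
  lookup 55.0.0.87: bits 001101110 walk d0:H3→d1:-→d2:-→d3:-→d4:-→d5:-→d6:-→d7:-→d8:-→d9:H3 -> H3
  lookup 55.0.0.27: bits 001101110 walk d0:H3→d1:-→d2:-→d3:-→d4:-→d5:-→d6:-→d7:-→d8:-→d9:H3 -> H3
  lookup 55.0.0.0: bits 001101110 walk d0:H3→d1:-→d2:-→d3:-→d4:-→d5:-→d6:-→d7:-→d8:-→d9:H3 -> H3
  + 55.97.0.0/16 (H2) depth=16
  lookup 240.134.79.119: bits ε walk d0:H3 -> H3
  + 55.96.0.0/12 (H1) depth=12
  + 65.20.101.48/28 (H3) depth=28
  del 0.0.0.0/0 (clear depth 0)
  + 55.97.218.62/32 (H2) depth=32
  del 55.97.0.0/16 (clear depth 16)
  + 65.20.96.0/20 (H2) depth=20
  + 65.0.0.0/11 (H2) depth=11
  lookup 2.157.5.130: bits 00 walk d0:-→d1:-→d2:- -> no-route
  + 65.20.100.0/22 (H4) depth=22
  lookup 65.20.100.6: bits 01000001000101000110010 walk d0:-→d1:-→d2:-→d3:-→d4:-→d5:-→d6:-→d7:-→d8:-→d9:-→d10:-→d11:H2→d12:-→d13:-→d14:-→d15:-→d16:-→d17:-→d18:-→d19:-→d20:H2→d21:-→d22:H4→d23:- -> H4
  lookup 55.6.198.2: bits 001101110 walk d0:-→d1:-→d2:-→d3:-→d4:-→d5:-→d6:-→d7:-→d8:-→d9:H3 -> H3
  lookup 55.0.0.2: bits 001101110 walk d0:-→d1:-→d2:-→d3:-→d4:-→d5:-→d6:-→d7:-→d8:-→d9:H3 -> H3
  + 65.20.96.0/19 (H3) depth=19
  lookup 65.20.96.83: bits 010000010001010001100 walk d0:-→d1:-→d2:-→d3:-→d4:-→d5:-→d6:-→d7:-→d8:-→d9:-→d10:-→d11:H2→d12:-→d13:-→d14:-→d15:-→d16:-→d17:-→d18:-→d19:H3→d20:H2→d21:- -> H2
  + 55.0.0.0/8 (H3) depth=8
  + 65.16.0.0/13 (H4) depth=13
  lookup 55.96.0.226: bits 001101110110000 walk d0:-→d1:-→d2:-→d3:-→d4:-→d5:-→d6:-→d7:-→d8:H3→d9:H3→d10:-→d11:-→d12:H1→d13:-→d14:-→d15:- -> H1
  lookup 55.97.218.62: bits 00110111011000011101101000111110 walk d0:-→d1:-→d2:-→d3:-→d4:-→d5:-→d6:-→d7:-→d8:H3→d9:H3→d10:-→d11:-→d12:H1→d13:-→d14:-→d15:-→d16:-→d17:-→d18:-→d19:-→d20:-→d21:-→d22:-→d23:-→d24:-→d25:-→d26:-→d27:-→d28:-→d29:-→d30:-→d31:-→d32:H2 -> H2
  + 65.20.101.48/28 (H2) depth=28
  + 65.20.101.0/26 (H3) depth=26
  lookup 65.16.6.53: bits 0100000100010 walk d0:-→d1:-→d2:-→d3:-→d4:-→d5:-→d6:-→d7:-→d8:-→d9:-→d10:-→d11:H2→d12:-→d13:H4 -> H4
  + 65.0.0.0/8 (H4) depth=8
  + 55.97.218.62/32 (H4) depth=32
  + 0.0.0.0/0 (H0) depth=0
  + 0.0.0.0/0 (H4) depth=0
  + 55.97.218.48/28 (H1) depth=28
  + 55.97.218.0/24 (H2) depth=24
  lookup 255.108.130.138: bits ε walk d0:H4 -> H4
  + 0.0.0.0/0 (H3) depth=0

== LOOKUPS ==
["H3","H3","H3","H3","H3","H3","no-route","H4","H3","H3","H2","H1","H2","H4","H4"]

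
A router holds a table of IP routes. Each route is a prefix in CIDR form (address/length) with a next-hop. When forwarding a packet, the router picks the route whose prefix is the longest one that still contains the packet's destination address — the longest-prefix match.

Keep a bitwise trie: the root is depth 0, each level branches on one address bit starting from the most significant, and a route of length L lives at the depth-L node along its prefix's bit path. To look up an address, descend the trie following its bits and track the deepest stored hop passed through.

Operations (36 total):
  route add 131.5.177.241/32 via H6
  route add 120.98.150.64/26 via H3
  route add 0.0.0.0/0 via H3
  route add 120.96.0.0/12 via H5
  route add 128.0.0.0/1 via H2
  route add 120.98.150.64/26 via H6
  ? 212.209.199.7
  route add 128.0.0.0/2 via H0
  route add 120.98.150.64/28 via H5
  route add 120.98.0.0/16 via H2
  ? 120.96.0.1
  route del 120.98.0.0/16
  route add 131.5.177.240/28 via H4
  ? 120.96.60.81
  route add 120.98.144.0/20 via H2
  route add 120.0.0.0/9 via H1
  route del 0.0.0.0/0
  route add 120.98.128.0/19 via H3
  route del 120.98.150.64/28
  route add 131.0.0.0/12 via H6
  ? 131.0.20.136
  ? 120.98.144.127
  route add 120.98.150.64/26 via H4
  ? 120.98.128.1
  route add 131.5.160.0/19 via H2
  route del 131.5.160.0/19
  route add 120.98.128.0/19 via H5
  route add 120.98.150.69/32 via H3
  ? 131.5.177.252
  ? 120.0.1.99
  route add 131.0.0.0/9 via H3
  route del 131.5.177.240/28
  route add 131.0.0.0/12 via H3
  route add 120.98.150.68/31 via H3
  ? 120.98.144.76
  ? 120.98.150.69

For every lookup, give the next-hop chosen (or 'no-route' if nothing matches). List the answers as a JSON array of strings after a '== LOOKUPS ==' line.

Trace:
  + 131.5.177.241/32 (H6) depth=32
  + 120.98.150.64/26 (H3) depth=26
  + 0.0.0.0/0 (H3) depth=0
  + 120.96.0.0/12 (H5) depth=12
  + 128.0.0.0/1 (H2) depth=1
  + 120.98.150.64/26 (H6) depth=26
  ? 212.209.199.7  path d0:H3→d1:H2  best=H2
  + 128.0.0.0/2 (H0) depth=2
  + 120.98.150.64/28 (H5) depth=28
  + 120.98.0.0/16 (H2) depth=16
  ? 120.96.0.1  path d0:H3→d1:-→d2:-→d3:-→d4:-→d5:-→d6:-→d7:-→d8:-→d9:-→d10:-→d11:-→d12:H5→d13:-→d14:-  best=H5
  - 120.98.0.0/16 clear@16
  + 131.5.177.240/28 (H4) depth=28
  ? 120.96.60.81  path d0:H3→d1:-→d2:-→d3:-→d4:-→d5:-→d6:-→d7:-→d8:-→d9:-→d10:-→d11:-→d12:H5→d13:-→d14:-  best=H5
  + 120.98.144.0/20 (H2) depth=20
  + 120.0.0.0/9 (H1) depth=9
  - 0.0.0.0/0 clear@0
  + 120.98.128.0/19 (H3) depth=19
  - 120.98.150.64/28 clear@28
  + 131.0.0.0/12 (H6) depth=12
  ? 131.0.20.136  path d0:-→d1:H2→d2:H0→d3:-→d4:-→d5:-→d6:-→d7:-→d8:-→d9:-→d10:-→d11:-→d12:H6→d13:-  best=H6
  ? 120.98.144.127  path d0:-→d1:-→d2:-→d3:-→d4:-→d5:-→d6:-→d7:-→d8:-→d9:H1→d10:-→d11:-→d12:H5→d13:-→d14:-→d15:-→d16:-→d17:-→d18:-→d19:H3→d20:H2→d21:-  best=H2
  + 120.98.150.64/26 (H4) depth=26
  ? 120.98.128.1  path d0:-→d1:-→d2:-→d3:-→d4:-→d5:-→d6:-→d7:-→d8:-→d9:H1→d10:-→d11:-→d12:H5→d13:-→d14:-→d15:-→d16:-→d17:-→d18:-→d19:H3  best=H3
  + 131.5.160.0/19 (H2) depth=19
  - 131.5.160.0/19 clear@19
  + 120.98.128.0/19 (H5) depth=19
  + 120.98.150.69/32 (H3) depth=32
  ? 131.5.177.252  path d0:-→d1:H2→d2:H0→d3:-→d4:-→d5:-→d6:-→d7:-→d8:-→d9:-→d10:-→d11:-→d12:H6→d13:-→d14:-→d15:-→d16:-→d17:-→d18:-→d19:-→d20:-→d21:-→d22:-→d23:-→d24:-→d25:-→d26:-→d27:-→d28:H4  best=H4
  ? 120.0.1.99  path d0:-→d1:-→d2:-→d3:-→d4:-→d5:-→d6:-→d7:-→d8:-→d9:H1  best=H1
  + 131.0.0.0/9 (H3) depth=9
  - 131.5.177.240/28 clear@28
  + 131.0.0.0/12 (H3) depth=12
  + 120.98.150.68/31 (H3) depth=31
  ? 120.98.144.76  path d0:-→d1:-→d2:-→d3:-→d4:-→d5:-→d6:-→d7:-→d8:-→d9:H1→d10:-→d11:-→d12:H5→d13:-→d14:-→d15:-→d16:-→d17:-→d18:-→d19:H5→d20:H2→d21:-  best=H2
  ? 120.98.150.69  path d0:-→d1:-→d2:-→d3:-→d4:-→d5:-→d6:-→d7:-→d8:-→d9:H1→d10:-→d11:-→d12:H5→d13:-→d14:-→d15:-→d16:-→d17:-→d18:-→d19:H5→d20:H2→d21:-→d22:-→d23:-→d24:-→d25:-→d26:H4→d27:-→d28:-→d29:-→d30:-→d31:H3→d32:H3  best=H3

== LOOKUPS ==
["H2","H5","H5","H6","H2","H3","H4","H1","H2","H3"]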